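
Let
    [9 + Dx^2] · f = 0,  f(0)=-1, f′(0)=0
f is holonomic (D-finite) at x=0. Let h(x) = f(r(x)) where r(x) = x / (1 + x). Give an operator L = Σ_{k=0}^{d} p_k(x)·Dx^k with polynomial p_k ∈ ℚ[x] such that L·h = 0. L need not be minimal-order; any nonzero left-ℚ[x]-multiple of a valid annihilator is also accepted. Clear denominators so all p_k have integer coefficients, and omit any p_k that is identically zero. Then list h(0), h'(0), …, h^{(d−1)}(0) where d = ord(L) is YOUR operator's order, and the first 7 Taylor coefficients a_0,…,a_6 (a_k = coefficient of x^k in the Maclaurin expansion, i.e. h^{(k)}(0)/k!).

L = 9 + (2 + 6·x + 6·x^2 + 2·x^3)·Dx + (1 + 4·x + 6·x^2 + 4·x^3 + x^4)·Dx^2  (order 2).
h: a_k = -1, 0, 9/2, -9, 81/8, -9/2, -819/80, …
ICs: h(0) = -1, h′(0) = 0.

f: a_k = -1, 0, 9/2, 0, -27/8, 0, 81/80, …
h₀=f(r): pull back L_f along r ⇒ L₀.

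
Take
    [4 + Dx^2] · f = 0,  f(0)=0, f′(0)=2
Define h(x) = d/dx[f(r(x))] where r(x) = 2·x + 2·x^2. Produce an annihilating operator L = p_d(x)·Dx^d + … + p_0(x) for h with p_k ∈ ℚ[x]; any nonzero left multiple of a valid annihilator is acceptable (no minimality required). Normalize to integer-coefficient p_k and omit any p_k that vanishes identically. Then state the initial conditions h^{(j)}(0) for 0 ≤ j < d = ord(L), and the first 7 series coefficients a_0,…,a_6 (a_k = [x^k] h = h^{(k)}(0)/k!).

L = (28 + 128·x + 384·x^2 + 512·x^3 + 256·x^4) + (-6 - 12·x)·Dx + (1 + 4·x + 4·x^2)·Dx^2  (order 2).
h: a_k = 4, 8, -32, -128, -352/3, 192, 25856/45, …
ICs: h(0) = 4, h′(0) = 8.

f: a_k = 0, 2, 0, -4/3, 0, 4/15, 0, …
h₀=f(r): pull back L_f along r ⇒ L₀.
h₀' ⇒ L via d/dx closure of L₀.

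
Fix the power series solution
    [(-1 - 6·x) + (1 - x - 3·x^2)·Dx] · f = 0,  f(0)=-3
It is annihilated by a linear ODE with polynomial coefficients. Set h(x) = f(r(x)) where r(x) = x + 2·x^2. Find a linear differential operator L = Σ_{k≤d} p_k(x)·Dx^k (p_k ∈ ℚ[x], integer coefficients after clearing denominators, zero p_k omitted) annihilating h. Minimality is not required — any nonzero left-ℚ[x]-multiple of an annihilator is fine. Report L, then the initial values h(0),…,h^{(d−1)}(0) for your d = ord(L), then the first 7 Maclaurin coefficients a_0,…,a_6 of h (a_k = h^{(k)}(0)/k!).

L = (1 + 10·x + 36·x^2 + 48·x^3) + (-1 + x + 5·x^2 + 12·x^3 + 12·x^4)·Dx  (order 1).
h: a_k = -3, -3, -18, -69, -231, -828, -3027, …
ICs: h(0) = -3.

f: a_k = -3, -3, -12, -21, -57, -120, -291, …
h₀=f(r): pull back L_f along r ⇒ L₀.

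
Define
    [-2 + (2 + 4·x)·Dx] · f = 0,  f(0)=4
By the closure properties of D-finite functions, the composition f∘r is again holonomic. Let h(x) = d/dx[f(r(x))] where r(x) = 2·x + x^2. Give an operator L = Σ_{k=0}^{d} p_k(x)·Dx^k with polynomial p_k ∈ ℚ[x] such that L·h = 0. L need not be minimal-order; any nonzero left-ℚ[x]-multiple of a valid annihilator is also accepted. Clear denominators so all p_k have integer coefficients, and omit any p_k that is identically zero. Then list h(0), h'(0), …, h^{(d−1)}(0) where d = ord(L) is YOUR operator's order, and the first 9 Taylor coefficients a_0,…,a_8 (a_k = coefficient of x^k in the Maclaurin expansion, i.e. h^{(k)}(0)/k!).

f: a_k = 4, 4, -2, 2, -5/2, 7/2, -21/4, 33/4, -429/32, …
Change of var in L_f (x↦r) gives L₀.
Derive L from L₀ (diff closure).
L = -1 + (-1 - 5·x - 6·x^2 - 2·x^3)·Dx  (order 1).
h: a_k = 8, -8, 24, -72, 220, -684, 2156, -6868, 22059, …
ICs: h(0) = 8.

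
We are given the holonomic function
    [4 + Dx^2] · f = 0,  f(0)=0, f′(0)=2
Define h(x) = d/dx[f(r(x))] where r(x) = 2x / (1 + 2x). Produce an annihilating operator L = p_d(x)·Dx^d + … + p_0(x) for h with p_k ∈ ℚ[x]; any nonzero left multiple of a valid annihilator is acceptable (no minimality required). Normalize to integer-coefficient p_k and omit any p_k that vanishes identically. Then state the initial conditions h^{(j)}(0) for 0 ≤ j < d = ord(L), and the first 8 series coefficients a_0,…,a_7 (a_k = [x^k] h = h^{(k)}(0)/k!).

L = (40 + 96·x + 96·x^2) + (12 + 72·x + 144·x^2 + 96·x^3)·Dx + (1 + 8·x + 24·x^2 + 32·x^3 + 16·x^4)·Dx^2  (order 2).
h: a_k = 4, -16, 16, 128, -2752/3, 3840, -565504/45, 1552384/45, …
ICs: h(0) = 4, h′(0) = -16.

f: a_k = 0, 2, 0, -4/3, 0, 4/15, 0, -8/315, …
Change of var in L_f (x↦r) gives L₀.
Derive L from L₀ (diff closure).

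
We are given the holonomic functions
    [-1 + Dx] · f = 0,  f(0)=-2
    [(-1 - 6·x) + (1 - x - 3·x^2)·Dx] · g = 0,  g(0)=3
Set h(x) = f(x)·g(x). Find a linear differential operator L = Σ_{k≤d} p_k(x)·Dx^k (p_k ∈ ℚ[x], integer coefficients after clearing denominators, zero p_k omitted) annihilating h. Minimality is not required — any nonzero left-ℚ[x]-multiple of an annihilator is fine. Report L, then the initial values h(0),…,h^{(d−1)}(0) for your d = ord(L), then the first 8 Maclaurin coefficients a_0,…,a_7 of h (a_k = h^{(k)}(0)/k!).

L = (2 + 5·x - 3·x^2) + (-1 + x + 3·x^2)·Dx  (order 1).
h: a_k = -6, -12, -33, -70, -677/4, -3793/10, -106447/120, -850483/420, …
ICs: h(0) = -6.

f: a_k = -2, -2, -1, -1/3, -1/12, -1/60, -1/360, -1/2520, …
g: a_k = 3, 3, 12, 21, 57, 120, 291, 651, …
L₀ := L_f ⊗_s L_g (sym. prod.), ord ≤ 1.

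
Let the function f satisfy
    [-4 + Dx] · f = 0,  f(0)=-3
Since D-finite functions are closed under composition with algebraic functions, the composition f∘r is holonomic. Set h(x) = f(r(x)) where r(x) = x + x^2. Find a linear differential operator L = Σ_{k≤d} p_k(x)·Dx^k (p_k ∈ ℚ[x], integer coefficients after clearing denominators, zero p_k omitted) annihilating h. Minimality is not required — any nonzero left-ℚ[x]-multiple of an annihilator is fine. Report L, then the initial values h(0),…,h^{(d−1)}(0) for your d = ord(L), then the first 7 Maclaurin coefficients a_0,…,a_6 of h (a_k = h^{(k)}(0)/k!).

L = (-4 - 8·x) + Dx  (order 1).
h: a_k = -3, -12, -36, -80, -152, -1248/5, -5536/15, …
ICs: h(0) = -3.

f: a_k = -3, -12, -24, -32, -32, -128/5, -256/15, …
Substitute x→r, Dx→(1/r')Dx; clear ⇒ L₀.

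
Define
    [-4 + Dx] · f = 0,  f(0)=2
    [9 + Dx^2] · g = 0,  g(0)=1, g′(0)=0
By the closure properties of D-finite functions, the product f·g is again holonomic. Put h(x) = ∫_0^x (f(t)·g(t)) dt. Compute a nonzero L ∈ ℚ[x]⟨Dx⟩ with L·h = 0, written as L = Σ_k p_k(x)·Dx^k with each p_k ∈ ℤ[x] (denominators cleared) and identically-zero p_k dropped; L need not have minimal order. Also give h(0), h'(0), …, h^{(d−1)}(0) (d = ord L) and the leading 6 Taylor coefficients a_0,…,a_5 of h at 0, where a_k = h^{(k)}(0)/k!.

f: a_k = 2, 8, 16, 64/3, 64/3, 256/15, …
g: a_k = 1, 0, -9/2, 0, 27/8, 0, …
f·g: L₀ = L_f ⊗_s L_g, ord ≤ 1·2.
h=∫₀ˣh₀: take L = L₀·Dx.
L = 25·Dx - 8·Dx^2 + Dx^3  (order 3).
h: a_k = 0, 2, 4, 7/3, -11/3, -527/60, …
ICs: h(0) = 0, h′(0) = 2, h′′(0) = 8.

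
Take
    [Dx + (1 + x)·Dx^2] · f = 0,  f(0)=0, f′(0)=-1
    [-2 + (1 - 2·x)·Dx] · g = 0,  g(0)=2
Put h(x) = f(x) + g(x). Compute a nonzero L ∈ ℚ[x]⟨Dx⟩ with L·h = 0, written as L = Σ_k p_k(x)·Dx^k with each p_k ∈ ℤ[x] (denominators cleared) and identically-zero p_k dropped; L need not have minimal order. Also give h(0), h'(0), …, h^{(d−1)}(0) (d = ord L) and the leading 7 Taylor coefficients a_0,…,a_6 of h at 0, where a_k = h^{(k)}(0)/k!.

f: a_k = 0, -1, 1/2, -1/3, 1/4, -1/5, 1/6, …
g: a_k = 2, 4, 8, 16, 32, 64, 128, …
f+g: L₀ = lclm(L_f,L_g), ord ≤ 2+1.
L = (-32 - 8·x)·Dx + (-22 - 56·x - 16·x^2)·Dx^2 + (5 - 3·x - 12·x^2 - 4·x^3)·Dx^3  (order 3).
h: a_k = 2, 3, 17/2, 47/3, 129/4, 319/5, 769/6, …
ICs: h(0) = 2, h′(0) = 3, h′′(0) = 17.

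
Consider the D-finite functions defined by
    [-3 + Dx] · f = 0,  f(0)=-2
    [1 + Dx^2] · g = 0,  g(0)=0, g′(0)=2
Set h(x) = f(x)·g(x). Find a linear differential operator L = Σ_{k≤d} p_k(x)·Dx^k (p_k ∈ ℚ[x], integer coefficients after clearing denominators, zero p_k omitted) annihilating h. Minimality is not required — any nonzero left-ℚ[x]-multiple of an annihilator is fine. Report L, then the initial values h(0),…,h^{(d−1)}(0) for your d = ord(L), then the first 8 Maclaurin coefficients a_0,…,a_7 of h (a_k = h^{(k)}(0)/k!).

f: a_k = -2, -6, -9, -9, -27/4, -81/20, -81/40, -243/280, …
g: a_k = 0, 2, 0, -1/3, 0, 1/60, 0, -1/2520, …
Sym-product of L_f,L_g gives L₀ (≤ ord 2).
L = 10 - 6·Dx + Dx^2  (order 2).
h: a_k = 0, -4, -12, -52/3, -16, -158/15, -26/5, -614/315, …
ICs: h(0) = 0, h′(0) = -4.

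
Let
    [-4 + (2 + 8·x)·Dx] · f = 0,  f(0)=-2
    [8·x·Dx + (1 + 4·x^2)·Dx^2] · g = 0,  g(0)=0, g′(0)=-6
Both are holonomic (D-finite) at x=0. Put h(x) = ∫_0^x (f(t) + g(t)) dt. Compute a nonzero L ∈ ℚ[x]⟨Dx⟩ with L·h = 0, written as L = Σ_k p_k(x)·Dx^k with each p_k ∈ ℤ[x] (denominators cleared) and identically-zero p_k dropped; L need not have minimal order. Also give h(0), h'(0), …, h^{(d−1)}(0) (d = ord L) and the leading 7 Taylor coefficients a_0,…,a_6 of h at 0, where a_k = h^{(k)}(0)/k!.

f: a_k = -2, -4, 4, -8, 20, -56, 168, …
g: a_k = 0, -6, 0, 8, 0, -96/5, 0, …
h₀=f+g: left-lcm gives L₀, ord ≤ 3.
∫: right-multiply L₀ by Dx.
L = (-8 - 80·x + 96·x^2 + 192·x^3)·Dx^2 + (-10 - 32·x - 64·x^2 + 384·x^3 + 672·x^4)·Dx^3 + (-1 + 24·x^2 + 48·x^3 + 112·x^4 + 192·x^5)·Dx^4  (order 4).
h: a_k = 0, -2, -5, 4/3, 0, 4, -188/15, …
ICs: h(0) = 0, h′(0) = -2, h′′(0) = -10, h′′′(0) = 8.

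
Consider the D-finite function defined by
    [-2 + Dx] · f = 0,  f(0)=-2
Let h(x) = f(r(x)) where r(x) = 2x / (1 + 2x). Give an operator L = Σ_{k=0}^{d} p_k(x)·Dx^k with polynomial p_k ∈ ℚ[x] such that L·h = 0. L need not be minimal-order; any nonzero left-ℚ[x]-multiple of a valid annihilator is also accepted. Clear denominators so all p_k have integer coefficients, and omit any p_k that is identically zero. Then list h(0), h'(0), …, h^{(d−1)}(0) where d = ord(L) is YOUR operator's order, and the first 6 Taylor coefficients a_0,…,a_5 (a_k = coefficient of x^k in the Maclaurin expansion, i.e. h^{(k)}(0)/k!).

L = -4 + (1 + 4·x + 4·x^2)·Dx  (order 1).
h: a_k = -2, -8, 0, 32/3, -64/3, 128/5, …
ICs: h(0) = -2.

f: a_k = -2, -4, -4, -8/3, -4/3, -8/15, …
Substitute x→r, Dx→(1/r')Dx; clear ⇒ L₀.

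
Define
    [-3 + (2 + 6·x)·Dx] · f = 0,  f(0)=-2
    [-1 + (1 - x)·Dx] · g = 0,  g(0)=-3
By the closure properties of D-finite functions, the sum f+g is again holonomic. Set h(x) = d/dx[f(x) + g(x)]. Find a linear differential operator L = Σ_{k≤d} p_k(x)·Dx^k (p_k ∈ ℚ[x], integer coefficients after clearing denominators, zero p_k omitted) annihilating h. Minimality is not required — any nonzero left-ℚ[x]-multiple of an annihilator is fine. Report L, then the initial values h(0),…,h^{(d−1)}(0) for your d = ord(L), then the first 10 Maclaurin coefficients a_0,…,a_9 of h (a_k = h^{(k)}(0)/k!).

L = (-90 - 54·x) + (3 - 198·x - 189·x^2)·Dx + (14 + 46·x - 6·x^2 - 54·x^3)·Dx^2  (order 2).
h: a_k = -6, -3/2, -153/8, 213/16, -10425/128, 41319/256, -526701/1024, 2765517/2048, -127544841/32768, 715774515/65536, …
ICs: h(0) = -6, h′(0) = -3/2.

f: a_k = -2, -3, 9/4, -27/8, 405/64, -1701/128, 15309/512, -72171/1024, 2814669/16384, -14073345/32768, …
g: a_k = -3, -3, -3, -3, -3, -3, -3, -3, -3, -3, …
Weyl lclm of L_f,L_g ⇒ L₀ (ord ≤ 2).
h₀' ⇒ L via d/dx closure of L₀.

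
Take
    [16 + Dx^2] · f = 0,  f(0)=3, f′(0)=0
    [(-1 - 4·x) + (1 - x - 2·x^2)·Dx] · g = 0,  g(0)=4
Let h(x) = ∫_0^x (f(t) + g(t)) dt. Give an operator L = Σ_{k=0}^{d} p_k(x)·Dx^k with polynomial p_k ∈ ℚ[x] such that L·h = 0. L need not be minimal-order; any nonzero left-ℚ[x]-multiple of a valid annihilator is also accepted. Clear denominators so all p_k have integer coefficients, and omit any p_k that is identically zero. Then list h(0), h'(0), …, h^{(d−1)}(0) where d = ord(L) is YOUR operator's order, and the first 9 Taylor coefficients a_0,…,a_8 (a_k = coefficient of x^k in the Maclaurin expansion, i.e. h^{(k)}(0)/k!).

L = (-368 - 1408·x + 256·x^2 - 512·x^3 - 2560·x^4 - 2048·x^5)·Dx + (176 - 336·x - 384·x^2 + 1024·x^3 + 384·x^4 - 1536·x^5 - 1024·x^6)·Dx^2 + (-23 - 88·x + 16·x^2 - 32·x^3 - 160·x^4 - 128·x^5)·Dx^3 + (11 - 21·x - 24·x^2 + 64·x^3 + 24·x^4 - 96·x^5 - 64·x^6)·Dx^4  (order 4).
h: a_k = 0, 7, 2, -4, 5, 76/5, 14, 332/15, 85/2, …
ICs: h(0) = 0, h′(0) = 7, h′′(0) = 4, h′′′(0) = -24.

f: a_k = 3, 0, -24, 0, 32, 0, -256/15, 0, 512/105, …
g: a_k = 4, 4, 12, 20, 44, 84, 172, 340, 684, …
h₀=f+g: left-lcm gives L₀, ord ≤ 3.
h=∫h₀ ⇒ L = L₀·Dx.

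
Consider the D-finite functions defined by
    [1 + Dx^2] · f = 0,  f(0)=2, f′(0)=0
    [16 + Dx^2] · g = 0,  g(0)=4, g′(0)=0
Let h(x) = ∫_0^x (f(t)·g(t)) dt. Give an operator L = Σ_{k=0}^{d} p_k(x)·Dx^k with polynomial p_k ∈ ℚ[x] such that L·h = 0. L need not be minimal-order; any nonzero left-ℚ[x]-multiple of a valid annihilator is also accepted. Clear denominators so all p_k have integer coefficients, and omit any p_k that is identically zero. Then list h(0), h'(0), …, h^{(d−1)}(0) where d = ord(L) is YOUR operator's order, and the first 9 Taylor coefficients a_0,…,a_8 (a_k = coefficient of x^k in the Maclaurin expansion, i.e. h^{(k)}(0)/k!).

f: a_k = 2, 0, -1, 0, 1/12, 0, -1/360, 0, 1/20160, …
g: a_k = 4, 0, -32, 0, 128/3, 0, -1024/45, 0, 2048/315, …
h₀=f·g: eliminate ⇒ L₀, order ≤ 2·2.
h=∫h₀ ⇒ L = L₀·Dx.
L = 225·Dx + 34·Dx^3 + Dx^5  (order 5).
h: a_k = 0, 8, 0, -68/3, 0, 353/15, 0, -8177/630, 0, …
ICs: h(0) = 0, h′(0) = 8, h′′(0) = 0, h′′′(0) = -136, h′′′′(0) = 0.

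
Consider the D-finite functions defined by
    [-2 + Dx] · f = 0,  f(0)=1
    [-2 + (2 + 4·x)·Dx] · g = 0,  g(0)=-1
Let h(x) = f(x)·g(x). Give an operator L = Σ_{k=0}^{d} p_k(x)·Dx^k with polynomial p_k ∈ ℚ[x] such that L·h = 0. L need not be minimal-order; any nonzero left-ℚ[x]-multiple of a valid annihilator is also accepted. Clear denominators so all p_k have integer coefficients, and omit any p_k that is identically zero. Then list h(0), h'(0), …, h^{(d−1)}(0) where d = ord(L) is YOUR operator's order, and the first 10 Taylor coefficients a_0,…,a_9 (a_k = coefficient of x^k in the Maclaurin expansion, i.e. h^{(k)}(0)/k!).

L = (-3 - 4·x) + (1 + 2·x)·Dx  (order 1).
h: a_k = -1, -3, -7/2, -17/6, -11/8, -107/120, 89/720, -1123/1680, 39551/40320, -88853/51840, …
ICs: h(0) = -1.

f: a_k = 1, 2, 2, 4/3, 2/3, 4/15, 4/45, 8/315, 2/315, 4/2835, …
g: a_k = -1, -1, 1/2, -1/2, 5/8, -7/8, 21/16, -33/16, 429/128, -715/128, …
Sym-product of L_f,L_g gives L₀ (≤ ord 1).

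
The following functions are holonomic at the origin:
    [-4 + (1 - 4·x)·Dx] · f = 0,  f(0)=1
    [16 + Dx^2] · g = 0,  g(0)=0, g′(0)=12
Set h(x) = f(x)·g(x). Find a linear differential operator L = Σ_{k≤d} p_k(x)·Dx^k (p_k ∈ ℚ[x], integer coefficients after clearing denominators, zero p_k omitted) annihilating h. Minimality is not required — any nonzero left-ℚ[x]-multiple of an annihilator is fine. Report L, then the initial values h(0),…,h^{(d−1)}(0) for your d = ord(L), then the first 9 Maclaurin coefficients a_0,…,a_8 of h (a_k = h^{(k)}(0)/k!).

f: a_k = 1, 4, 16, 64, 256, 1024, 4096, 16384, 65536, …
g: a_k = 0, 12, 0, -32, 0, 128/5, 0, -1024/105, 0, …
h₀=f·g: eliminate ⇒ L₀, order ≤ 1·2.
L = (-16 + 64·x) + 8·Dx + (-1 + 4·x)·Dx^2  (order 2).
h: a_k = 0, 12, 48, 160, 640, 12928/5, 51712/5, 4342784/105, 17371136/105, …
ICs: h(0) = 0, h′(0) = 12.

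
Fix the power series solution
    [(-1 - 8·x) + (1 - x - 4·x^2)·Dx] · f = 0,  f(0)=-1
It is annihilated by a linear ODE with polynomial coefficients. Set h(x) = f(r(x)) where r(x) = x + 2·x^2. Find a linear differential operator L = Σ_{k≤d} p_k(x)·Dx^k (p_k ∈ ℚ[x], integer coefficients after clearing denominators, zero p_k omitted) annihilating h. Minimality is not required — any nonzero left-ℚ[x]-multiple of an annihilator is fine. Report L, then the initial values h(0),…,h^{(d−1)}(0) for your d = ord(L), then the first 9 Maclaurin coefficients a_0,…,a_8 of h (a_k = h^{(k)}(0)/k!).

L = (1 + 12·x + 48·x^2 + 64·x^3) + (-1 + x + 6·x^2 + 16·x^3 + 16·x^4)·Dx  (order 1).
h: a_k = -1, -1, -7, -29, -103, -405, -1599, -6141, -23863, …
ICs: h(0) = -1.

f: a_k = -1, -1, -5, -9, -29, -65, -181, -441, -1165, …
Change of var in L_f (x↦r) gives L₀.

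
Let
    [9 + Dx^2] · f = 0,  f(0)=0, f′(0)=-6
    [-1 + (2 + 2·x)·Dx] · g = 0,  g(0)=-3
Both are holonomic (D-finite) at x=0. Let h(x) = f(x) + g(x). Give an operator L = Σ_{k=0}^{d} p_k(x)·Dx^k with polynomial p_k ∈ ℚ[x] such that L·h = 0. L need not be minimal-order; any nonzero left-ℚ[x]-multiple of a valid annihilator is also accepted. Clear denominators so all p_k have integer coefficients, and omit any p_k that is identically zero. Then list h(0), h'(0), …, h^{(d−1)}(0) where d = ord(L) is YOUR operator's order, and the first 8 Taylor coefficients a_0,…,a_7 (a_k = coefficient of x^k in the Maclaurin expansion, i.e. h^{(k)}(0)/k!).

f: a_k = 0, -6, 0, 9, 0, -81/20, 0, 243/280, …
g: a_k = -3, -3/2, 3/8, -3/16, 15/128, -21/256, 63/1024, -99/2048, …
Weyl lclm of L_f,L_g ⇒ L₀ (ord ≤ 3).
L = (-351 - 648·x - 324·x^2) + (630 + 1926·x + 1944·x^2 + 648·x^3)·Dx + (-39 - 72·x - 36·x^2)·Dx^2 + (70 + 214·x + 216·x^2 + 72·x^3)·Dx^3  (order 3).
h: a_k = -3, -15/2, 3/8, 141/16, 15/128, -5289/1280, 63/1024, 58743/71680, …
ICs: h(0) = -3, h′(0) = -15/2, h′′(0) = 3/4.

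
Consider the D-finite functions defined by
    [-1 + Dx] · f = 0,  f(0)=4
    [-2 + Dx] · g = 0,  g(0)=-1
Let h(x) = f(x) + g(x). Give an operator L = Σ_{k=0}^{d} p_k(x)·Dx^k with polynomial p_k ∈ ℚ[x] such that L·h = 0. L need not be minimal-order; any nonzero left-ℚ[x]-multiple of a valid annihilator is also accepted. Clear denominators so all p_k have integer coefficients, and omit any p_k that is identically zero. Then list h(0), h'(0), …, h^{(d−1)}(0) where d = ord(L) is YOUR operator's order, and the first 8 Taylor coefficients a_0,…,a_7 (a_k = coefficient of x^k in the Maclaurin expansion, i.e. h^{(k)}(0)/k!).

L = 2 - 3·Dx + Dx^2  (order 2).
h: a_k = 3, 2, 0, -2/3, -1/2, -7/30, -1/12, -31/1260, …
ICs: h(0) = 3, h′(0) = 2.

f: a_k = 4, 4, 2, 2/3, 1/6, 1/30, 1/180, 1/1260, …
g: a_k = -1, -2, -2, -4/3, -2/3, -4/15, -4/45, -8/315, …
h₀=f+g: left-lcm gives L₀, ord ≤ 2.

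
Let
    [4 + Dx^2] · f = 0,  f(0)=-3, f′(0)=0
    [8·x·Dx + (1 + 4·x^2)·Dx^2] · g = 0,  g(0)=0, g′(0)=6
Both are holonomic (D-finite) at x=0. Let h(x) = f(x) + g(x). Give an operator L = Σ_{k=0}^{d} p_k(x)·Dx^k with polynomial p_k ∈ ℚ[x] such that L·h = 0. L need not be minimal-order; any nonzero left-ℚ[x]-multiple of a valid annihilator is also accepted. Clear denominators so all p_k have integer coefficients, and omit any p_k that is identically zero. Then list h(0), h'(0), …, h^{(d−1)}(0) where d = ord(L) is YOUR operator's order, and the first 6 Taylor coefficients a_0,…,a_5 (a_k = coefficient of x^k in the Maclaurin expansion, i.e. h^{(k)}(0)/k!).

f: a_k = -3, 0, 6, 0, -2, 0, …
g: a_k = 0, 6, 0, -8, 0, 96/5, …
f+g: L₀ = lclm(L_f,L_g), ord ≤ 2+2.
L = (-352·x + 1792·x^3 + 512·x^5)·Dx + (-4 + 112·x^2 + 576·x^4 + 256·x^6)·Dx^2 + (-88·x + 448·x^3 + 128·x^5)·Dx^3 + (-1 + 28·x^2 + 144·x^4 + 64·x^6)·Dx^4  (order 4).
h: a_k = -3, 6, 6, -8, -2, 96/5, …
ICs: h(0) = -3, h′(0) = 6, h′′(0) = 12, h′′′(0) = -48.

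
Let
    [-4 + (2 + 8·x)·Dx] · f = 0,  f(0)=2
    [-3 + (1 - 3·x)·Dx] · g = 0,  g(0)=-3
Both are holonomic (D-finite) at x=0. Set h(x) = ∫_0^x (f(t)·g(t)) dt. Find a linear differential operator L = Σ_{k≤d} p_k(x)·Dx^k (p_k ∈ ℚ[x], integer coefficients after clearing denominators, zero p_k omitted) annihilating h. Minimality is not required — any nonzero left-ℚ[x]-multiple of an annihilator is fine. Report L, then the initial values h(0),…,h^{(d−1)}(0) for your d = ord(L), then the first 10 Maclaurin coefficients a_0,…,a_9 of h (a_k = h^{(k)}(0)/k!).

f: a_k = 2, 4, -4, 8, -20, 56, -168, 528, -1716, 5720, …
g: a_k = -3, -9, -27, -81, -243, -729, -2187, -6561, -19683, -59049, …
L₀ := L_f ⊗_s L_g (sym. prod.), ord ≤ 1.
∫: right-multiply L₀ by Dx.
L = (5 + 6·x)·Dx + (-1 - x + 12·x^2)·Dx^2  (order 2).
h: a_k = 0, -6, -15, -26, -129/2, -714/5, -385, -918, -10431/4, -6382, …
ICs: h(0) = 0, h′(0) = -6.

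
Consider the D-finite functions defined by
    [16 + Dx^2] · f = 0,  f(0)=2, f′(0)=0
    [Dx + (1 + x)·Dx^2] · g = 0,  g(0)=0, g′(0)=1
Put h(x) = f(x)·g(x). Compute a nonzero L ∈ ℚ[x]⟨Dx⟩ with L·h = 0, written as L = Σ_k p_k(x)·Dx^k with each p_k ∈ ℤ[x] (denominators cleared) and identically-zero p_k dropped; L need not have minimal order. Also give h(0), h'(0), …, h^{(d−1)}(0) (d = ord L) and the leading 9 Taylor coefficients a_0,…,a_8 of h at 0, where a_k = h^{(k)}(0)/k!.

L = (15072 + 62976·x + 97024·x^2 + 65536·x^3 + 16384·x^4) + (1984 + 6080·x + 6144·x^2 + 2048·x^3)·Dx + (1950 + 8000·x + 12192·x^2 + 8192·x^3 + 2048·x^4)·Dx^2 + (124 + 380·x + 384·x^2 + 128·x^3)·Dx^3 + (63 + 254·x + 383·x^2 + 256·x^3 + 64·x^4)·Dx^4  (order 4).
h: a_k = 0, 2, -1, -46/3, 15/2, 82/5, -7, -754/105, 499/180, …
ICs: h(0) = 0, h′(0) = 2, h′′(0) = -2, h′′′(0) = -92.

f: a_k = 2, 0, -16, 0, 64/3, 0, -512/45, 0, 1024/315, …
g: a_k = 0, 1, -1/2, 1/3, -1/4, 1/5, -1/6, 1/7, -1/8, …
Product ⇒ symmetric product L₀, ord ≤ 4.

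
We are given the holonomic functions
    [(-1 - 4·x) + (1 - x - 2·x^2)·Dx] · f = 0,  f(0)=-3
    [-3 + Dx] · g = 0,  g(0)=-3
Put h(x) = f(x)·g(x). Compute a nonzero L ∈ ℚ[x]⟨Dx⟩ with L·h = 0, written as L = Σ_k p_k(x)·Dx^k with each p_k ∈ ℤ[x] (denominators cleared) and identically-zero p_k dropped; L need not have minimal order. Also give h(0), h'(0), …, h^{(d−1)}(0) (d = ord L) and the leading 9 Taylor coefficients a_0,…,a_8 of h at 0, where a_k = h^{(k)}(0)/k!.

L = (4 + x - 6·x^2) + (-1 + x + 2·x^2)·Dx  (order 1).
h: a_k = 9, 36, 189/2, 207, 3411/8, 4293/5, 137637/80, 963639/280, 30840129/4480, …
ICs: h(0) = 9.

f: a_k = -3, -3, -9, -15, -33, -63, -129, -255, -513, …
g: a_k = -3, -9, -27/2, -27/2, -81/8, -243/40, -243/80, -729/560, -2187/4480, …
Product ⇒ symmetric product L₀, ord ≤ 1.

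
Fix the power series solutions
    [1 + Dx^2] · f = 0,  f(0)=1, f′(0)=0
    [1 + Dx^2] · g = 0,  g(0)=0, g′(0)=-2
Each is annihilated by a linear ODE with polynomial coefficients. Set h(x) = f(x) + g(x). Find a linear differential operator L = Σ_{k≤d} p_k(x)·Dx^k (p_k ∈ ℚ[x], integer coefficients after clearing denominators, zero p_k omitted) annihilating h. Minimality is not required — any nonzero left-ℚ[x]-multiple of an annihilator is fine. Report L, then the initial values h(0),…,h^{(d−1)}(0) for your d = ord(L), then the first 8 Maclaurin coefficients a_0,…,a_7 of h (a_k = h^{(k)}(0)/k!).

L = 1 + Dx^2  (order 2).
h: a_k = 1, -2, -1/2, 1/3, 1/24, -1/60, -1/720, 1/2520, …
ICs: h(0) = 1, h′(0) = -2.

f: a_k = 1, 0, -1/2, 0, 1/24, 0, -1/720, 0, …
g: a_k = 0, -2, 0, 1/3, 0, -1/60, 0, 1/2520, …
f+g: L₀ = lclm(L_f,L_g), ord ≤ 2+2.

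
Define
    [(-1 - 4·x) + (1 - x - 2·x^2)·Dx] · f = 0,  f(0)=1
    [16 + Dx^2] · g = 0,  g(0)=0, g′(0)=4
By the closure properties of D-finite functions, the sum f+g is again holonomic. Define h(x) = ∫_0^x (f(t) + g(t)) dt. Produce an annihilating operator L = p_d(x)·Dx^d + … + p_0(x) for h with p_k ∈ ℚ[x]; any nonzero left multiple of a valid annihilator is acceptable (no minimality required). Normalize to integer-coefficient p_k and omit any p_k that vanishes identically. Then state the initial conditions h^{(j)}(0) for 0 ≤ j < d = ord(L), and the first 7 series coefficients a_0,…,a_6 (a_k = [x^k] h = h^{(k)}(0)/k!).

L = (368 + 1408·x - 256·x^2 + 512·x^3 + 2560·x^4 + 2048·x^5)·Dx + (-176 + 336·x + 384·x^2 - 1024·x^3 - 384·x^4 + 1536·x^5 + 1024·x^6)·Dx^2 + (23 + 88·x - 16·x^2 + 32·x^3 + 160·x^4 + 128·x^5)·Dx^3 + (-11 + 21·x + 24·x^2 - 64·x^3 - 24·x^4 + 96·x^5 + 64·x^6)·Dx^4  (order 4).
h: a_k = 0, 1, 5/2, 1, -17/12, 11/5, 443/90, …
ICs: h(0) = 0, h′(0) = 1, h′′(0) = 5, h′′′(0) = 6.

f: a_k = 1, 1, 3, 5, 11, 21, 43, …
g: a_k = 0, 4, 0, -32/3, 0, 128/15, 0, …
Weyl lclm of L_f,L_g ⇒ L₀ (ord ≤ 3).
∫: right-multiply L₀ by Dx.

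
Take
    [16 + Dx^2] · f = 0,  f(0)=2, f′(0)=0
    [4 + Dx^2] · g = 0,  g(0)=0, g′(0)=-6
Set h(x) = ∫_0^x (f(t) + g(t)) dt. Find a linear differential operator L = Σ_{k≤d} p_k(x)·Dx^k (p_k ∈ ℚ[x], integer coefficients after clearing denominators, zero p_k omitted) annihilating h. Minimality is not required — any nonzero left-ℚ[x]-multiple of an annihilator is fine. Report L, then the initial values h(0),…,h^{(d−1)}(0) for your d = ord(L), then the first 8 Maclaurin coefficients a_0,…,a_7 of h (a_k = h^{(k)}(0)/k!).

L = 64·Dx + 20·Dx^3 + Dx^5  (order 5).
h: a_k = 0, 2, -3, -16/3, 1, 64/15, -2/15, -512/315, …
ICs: h(0) = 0, h′(0) = 2, h′′(0) = -6, h′′′(0) = -32, h′′′′(0) = 24.

f: a_k = 2, 0, -16, 0, 64/3, 0, -512/45, 0, …
g: a_k = 0, -6, 0, 4, 0, -4/5, 0, 8/105, …
h₀=f+g: left-lcm gives L₀, ord ≤ 4.
h=∫h₀ ⇒ L = L₀·Dx.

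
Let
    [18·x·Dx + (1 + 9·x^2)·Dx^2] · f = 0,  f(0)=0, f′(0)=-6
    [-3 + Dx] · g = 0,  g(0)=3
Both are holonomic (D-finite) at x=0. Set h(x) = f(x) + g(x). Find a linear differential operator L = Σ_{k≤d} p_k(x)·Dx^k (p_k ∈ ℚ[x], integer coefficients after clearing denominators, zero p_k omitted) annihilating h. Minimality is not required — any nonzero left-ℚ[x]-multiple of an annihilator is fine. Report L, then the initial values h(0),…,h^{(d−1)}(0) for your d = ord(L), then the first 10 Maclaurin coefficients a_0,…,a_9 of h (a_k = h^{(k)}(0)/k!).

f: a_k = 0, -6, 0, 18, 0, -486/5, 0, 4374/7, 0, -4374, …
g: a_k = 3, 9, 27/2, 27/2, 81/8, 243/40, 243/80, 729/560, 2187/4480, 729/4480, …
h₀=f+g: left-lcm gives L₀, ord ≤ 3.
L = (18 - 108·x - 162·x^2)·Dx + (-9 + 27·x + 27·x^2 - 81·x^3)·Dx^2 + (1 + 3·x + 9·x^2 + 27·x^3)·Dx^3  (order 3).
h: a_k = 3, 3, 27/2, 63/2, 81/8, -729/8, 243/80, 350649/560, 2187/4480, -19594791/4480, …
ICs: h(0) = 3, h′(0) = 3, h′′(0) = 27.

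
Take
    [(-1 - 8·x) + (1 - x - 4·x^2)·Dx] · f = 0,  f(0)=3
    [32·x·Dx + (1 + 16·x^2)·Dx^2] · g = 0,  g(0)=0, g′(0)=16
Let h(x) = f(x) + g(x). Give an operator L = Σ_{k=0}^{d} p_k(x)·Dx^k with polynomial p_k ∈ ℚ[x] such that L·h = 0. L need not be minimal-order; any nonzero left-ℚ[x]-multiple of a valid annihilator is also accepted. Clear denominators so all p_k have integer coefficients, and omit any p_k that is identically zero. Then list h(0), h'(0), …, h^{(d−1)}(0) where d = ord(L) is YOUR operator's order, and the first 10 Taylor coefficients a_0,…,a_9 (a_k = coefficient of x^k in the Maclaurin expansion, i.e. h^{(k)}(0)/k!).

L = (-160 + 640·x + 14848·x^2 + 36864·x^3 + 178176·x^4 + 98304·x^6)·Dx + (43 + 336·x + 16·x^2 + 3072·x^3 + 35072·x^4 + 124928·x^5 + 12288·x^6 + 98304·x^7)·Dx^2 + (-5 - 23·x - 272·x^2 - 16·x^3 - 2368·x^4 + 5888·x^5 + 12288·x^6 + 4096·x^7 + 16384·x^8)·Dx^3  (order 3).
h: a_k = 3, 19, 15, -175/3, 87, 5071/5, 543, -56275/7, 3495, 1127659/9, …
ICs: h(0) = 3, h′(0) = 19, h′′(0) = 30.

f: a_k = 3, 3, 15, 27, 87, 195, 543, 1323, 3495, 8787, …
g: a_k = 0, 16, 0, -256/3, 0, 4096/5, 0, -65536/7, 0, 1048576/9, …
L₀ := lclm(L_f,L_g); ord L₀ ≤ 1+2.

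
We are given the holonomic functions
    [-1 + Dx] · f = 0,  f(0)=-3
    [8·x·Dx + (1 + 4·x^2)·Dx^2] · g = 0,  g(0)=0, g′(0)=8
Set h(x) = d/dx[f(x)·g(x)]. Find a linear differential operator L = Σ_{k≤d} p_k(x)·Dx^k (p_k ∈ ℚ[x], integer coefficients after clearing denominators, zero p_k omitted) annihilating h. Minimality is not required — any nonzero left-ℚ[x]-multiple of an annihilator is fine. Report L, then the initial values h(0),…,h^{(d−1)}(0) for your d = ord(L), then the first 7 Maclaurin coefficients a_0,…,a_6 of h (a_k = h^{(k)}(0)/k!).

L = (-7 - 16·x + 104·x^2 - 64·x^3 + 16·x^4) + (6 + 24·x - 112·x^2 + 96·x^3 - 32·x^4)·Dx + (1 - 8·x + 8·x^2 - 32·x^3 + 16·x^4)·Dx^2  (order 2).
h: a_k = -24, -48, 60, 112, -309, -430, 12763/10, …
ICs: h(0) = -24, h′(0) = -48.

f: a_k = -3, -3, -3/2, -1/2, -1/8, -1/40, -1/240, …
g: a_k = 0, 8, 0, -32/3, 0, 128/5, 0, …
Sym-product of L_f,L_g gives L₀ (≤ ord 2).
Derive L from L₀ (diff closure).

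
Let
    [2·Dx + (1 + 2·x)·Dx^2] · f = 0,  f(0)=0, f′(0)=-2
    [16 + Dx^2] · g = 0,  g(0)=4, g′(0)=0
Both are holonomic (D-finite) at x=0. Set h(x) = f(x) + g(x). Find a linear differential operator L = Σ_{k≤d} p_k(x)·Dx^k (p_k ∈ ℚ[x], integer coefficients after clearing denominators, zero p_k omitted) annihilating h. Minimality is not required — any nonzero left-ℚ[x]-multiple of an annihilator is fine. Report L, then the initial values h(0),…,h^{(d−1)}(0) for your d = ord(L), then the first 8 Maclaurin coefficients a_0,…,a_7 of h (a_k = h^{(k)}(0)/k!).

f: a_k = 0, -2, 2, -8/3, 4, -32/5, 32/3, -128/7, …
g: a_k = 4, 0, -32, 0, 128/3, 0, -1024/45, 0, …
f+g: L₀ = lclm(L_f,L_g), ord ≤ 2+2.
L = (160 + 256·x + 256·x^2)·Dx + (48 + 224·x + 384·x^2 + 256·x^3)·Dx^2 + (10 + 16·x + 16·x^2)·Dx^3 + (3 + 14·x + 24·x^2 + 16·x^3)·Dx^4  (order 4).
h: a_k = 4, -2, -30, -8/3, 140/3, -32/5, -544/45, -128/7, …
ICs: h(0) = 4, h′(0) = -2, h′′(0) = -60, h′′′(0) = -16.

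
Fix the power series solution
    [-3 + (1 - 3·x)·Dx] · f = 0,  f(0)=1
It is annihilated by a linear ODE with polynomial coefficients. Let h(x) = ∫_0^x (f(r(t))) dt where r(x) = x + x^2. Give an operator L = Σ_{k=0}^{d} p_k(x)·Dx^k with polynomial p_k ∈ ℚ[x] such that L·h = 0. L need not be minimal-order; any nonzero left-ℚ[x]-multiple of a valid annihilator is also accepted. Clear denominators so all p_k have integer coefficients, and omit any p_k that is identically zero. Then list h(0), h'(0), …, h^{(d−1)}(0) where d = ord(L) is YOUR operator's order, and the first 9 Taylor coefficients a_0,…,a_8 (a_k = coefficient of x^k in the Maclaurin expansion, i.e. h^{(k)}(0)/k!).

f: a_k = 1, 3, 9, 27, 81, 243, 729, 2187, 6561, …
f∘r: x↦r, Dx↦Dx/r' in L_f ⇒ L₀.
h=∫h₀ ⇒ L = L₀·Dx.
L = (3 + 6·x)·Dx + (-1 + 3·x + 3·x^2)·Dx^2  (order 2).
h: a_k = 0, 1, 3/2, 4, 45/4, 171/5, 108, 351, 9315/8, …
ICs: h(0) = 0, h′(0) = 1.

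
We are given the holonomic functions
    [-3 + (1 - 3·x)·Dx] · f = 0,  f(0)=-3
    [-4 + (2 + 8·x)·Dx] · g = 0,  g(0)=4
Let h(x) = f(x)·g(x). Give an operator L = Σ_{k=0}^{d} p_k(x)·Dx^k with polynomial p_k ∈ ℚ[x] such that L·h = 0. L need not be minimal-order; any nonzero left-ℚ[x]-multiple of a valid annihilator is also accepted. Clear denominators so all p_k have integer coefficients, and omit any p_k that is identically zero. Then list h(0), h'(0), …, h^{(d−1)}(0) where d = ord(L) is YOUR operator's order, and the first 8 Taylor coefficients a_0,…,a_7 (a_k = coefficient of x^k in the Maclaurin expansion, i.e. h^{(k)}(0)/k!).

L = (5 + 6·x) + (-1 - x + 12·x^2)·Dx  (order 1).
h: a_k = -12, -60, -156, -516, -1428, -4620, -12852, -41724, …
ICs: h(0) = -12.

f: a_k = -3, -9, -27, -81, -243, -729, -2187, -6561, …
g: a_k = 4, 8, -8, 16, -40, 112, -336, 1056, …
Sym-product of L_f,L_g gives L₀ (≤ ord 1).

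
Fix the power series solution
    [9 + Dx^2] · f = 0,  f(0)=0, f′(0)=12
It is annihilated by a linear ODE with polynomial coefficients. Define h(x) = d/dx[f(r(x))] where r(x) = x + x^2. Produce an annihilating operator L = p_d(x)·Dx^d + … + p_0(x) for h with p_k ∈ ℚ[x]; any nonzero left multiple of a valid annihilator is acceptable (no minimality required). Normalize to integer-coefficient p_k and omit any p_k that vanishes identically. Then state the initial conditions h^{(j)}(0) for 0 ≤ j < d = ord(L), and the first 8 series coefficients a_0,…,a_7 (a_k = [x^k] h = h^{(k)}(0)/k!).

L = (21 + 72·x + 216·x^2 + 288·x^3 + 144·x^4) + (-6 - 12·x)·Dx + (1 + 4·x + 4·x^2)·Dx^2  (order 2).
h: a_k = 12, 24, -54, -216, -459/2, 135, 11097/20, 2754/5, …
ICs: h(0) = 12, h′(0) = 24.

f: a_k = 0, 12, 0, -18, 0, 81/10, 0, -243/140, …
Change of var in L_f (x↦r) gives L₀.
h=h₀': d/dx-closure on L₀ ⇒ L.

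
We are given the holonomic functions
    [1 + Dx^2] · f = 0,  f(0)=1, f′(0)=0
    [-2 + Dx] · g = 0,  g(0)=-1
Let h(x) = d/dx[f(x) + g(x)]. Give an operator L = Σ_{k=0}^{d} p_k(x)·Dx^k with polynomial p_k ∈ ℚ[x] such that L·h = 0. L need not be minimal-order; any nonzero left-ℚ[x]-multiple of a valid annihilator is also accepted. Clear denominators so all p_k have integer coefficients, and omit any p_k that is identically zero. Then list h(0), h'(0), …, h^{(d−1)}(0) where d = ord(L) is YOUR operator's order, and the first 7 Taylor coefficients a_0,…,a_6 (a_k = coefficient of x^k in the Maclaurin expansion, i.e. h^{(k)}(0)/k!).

f: a_k = 1, 0, -1/2, 0, 1/24, 0, -1/720, …
g: a_k = -1, -2, -2, -4/3, -2/3, -4/15, -4/45, …
L₀ := lclm(L_f,L_g); ord L₀ ≤ 2+1.
h=h₀': d/dx-closure on L₀ ⇒ L.
L = 2 - Dx + 2·Dx^2 - Dx^3  (order 3).
h: a_k = -2, -5, -4, -5/2, -4/3, -13/24, -8/45, …
ICs: h(0) = -2, h′(0) = -5, h′′(0) = -8.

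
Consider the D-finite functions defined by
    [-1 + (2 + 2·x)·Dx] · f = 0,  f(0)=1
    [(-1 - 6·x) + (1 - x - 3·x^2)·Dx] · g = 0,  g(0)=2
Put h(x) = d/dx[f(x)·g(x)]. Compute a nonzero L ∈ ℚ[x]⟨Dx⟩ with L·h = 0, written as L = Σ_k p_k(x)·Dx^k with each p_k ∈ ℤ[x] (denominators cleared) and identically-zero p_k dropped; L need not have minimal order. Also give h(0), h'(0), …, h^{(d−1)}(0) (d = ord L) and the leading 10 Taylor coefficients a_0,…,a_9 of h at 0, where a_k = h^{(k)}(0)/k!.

L = (35 + 162·x + 381·x^2 + 390·x^3 + 135·x^4) + (-6 - 26·x + 6·x^2 + 122·x^3 + 150·x^4 + 54·x^5)·Dx  (order 1).
h: a_k = 3, 35/2, 429/8, 2819/16, 62545/128, 353013/256, 3749137/1024, 19865443/2048, 820335033/32768, 4206807745/65536, …
ICs: h(0) = 3.

f: a_k = 1, 1/2, -1/8, 1/16, -5/128, 7/256, -21/1024, 33/2048, -429/32768, 715/65536, …
g: a_k = 2, 2, 8, 14, 38, 80, 194, 434, 1016, 2318, …
h₀=f·g: eliminate ⇒ L₀, order ≤ 1·1.
Derive L from L₀ (diff closure).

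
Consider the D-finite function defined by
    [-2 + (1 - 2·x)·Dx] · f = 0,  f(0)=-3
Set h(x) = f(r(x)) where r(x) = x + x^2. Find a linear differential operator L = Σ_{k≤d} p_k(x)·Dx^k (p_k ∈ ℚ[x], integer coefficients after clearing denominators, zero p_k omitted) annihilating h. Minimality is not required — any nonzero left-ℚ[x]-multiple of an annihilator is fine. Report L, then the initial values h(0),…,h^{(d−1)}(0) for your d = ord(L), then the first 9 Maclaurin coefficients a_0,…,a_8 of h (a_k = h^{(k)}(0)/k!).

L = (2 + 4·x) + (-1 + 2·x + 2·x^2)·Dx  (order 1).
h: a_k = -3, -6, -18, -48, -132, -360, -984, -2688, -7344, …
ICs: h(0) = -3.

f: a_k = -3, -6, -12, -24, -48, -96, -192, -384, -768, …
Substitute x→r, Dx→(1/r')Dx; clear ⇒ L₀.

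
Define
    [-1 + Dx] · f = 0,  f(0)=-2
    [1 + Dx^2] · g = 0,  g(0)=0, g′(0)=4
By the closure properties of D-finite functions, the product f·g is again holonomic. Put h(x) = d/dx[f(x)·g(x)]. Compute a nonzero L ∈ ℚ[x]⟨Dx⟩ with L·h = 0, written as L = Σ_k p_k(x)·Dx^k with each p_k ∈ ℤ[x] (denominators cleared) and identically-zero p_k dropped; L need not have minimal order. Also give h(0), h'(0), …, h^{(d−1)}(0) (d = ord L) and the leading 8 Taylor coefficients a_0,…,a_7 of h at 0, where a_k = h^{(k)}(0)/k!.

f: a_k = -2, -2, -1, -1/3, -1/12, -1/60, -1/360, -1/2520, …
g: a_k = 0, 4, 0, -2/3, 0, 1/30, 0, -1/1260, …
Sym-product of L_f,L_g gives L₀ (≤ ord 2).
Derive L from L₀ (diff closure).
L = 2 - 2·Dx + Dx^2  (order 2).
h: a_k = -8, -16, -8, 0, 4/3, 8/15, 4/45, 0, …
ICs: h(0) = -8, h′(0) = -16.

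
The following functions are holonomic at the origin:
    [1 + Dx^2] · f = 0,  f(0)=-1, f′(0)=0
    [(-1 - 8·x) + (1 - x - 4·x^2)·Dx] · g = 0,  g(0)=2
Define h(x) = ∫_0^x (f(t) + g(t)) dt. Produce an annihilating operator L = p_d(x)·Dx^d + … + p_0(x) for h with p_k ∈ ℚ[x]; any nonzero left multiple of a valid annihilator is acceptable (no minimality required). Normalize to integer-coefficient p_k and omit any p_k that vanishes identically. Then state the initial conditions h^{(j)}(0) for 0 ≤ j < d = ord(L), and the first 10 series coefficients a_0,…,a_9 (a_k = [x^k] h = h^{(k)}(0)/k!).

L = (-55 - 486·x - 553·x^2 - 1488·x^3 - 80·x^4 - 128·x^5)·Dx + (11 + 11·x + 23·x^2 - 169·x^3 - 348·x^4 - 48·x^5 - 64·x^6)·Dx^2 + (-55 - 486·x - 553·x^2 - 1488·x^3 - 80·x^4 - 128·x^5)·Dx^3 + (11 + 11·x + 23·x^2 - 169·x^3 - 348·x^4 - 48·x^5 - 64·x^6)·Dx^4  (order 4).
h: a_k = 0, 1, 1, 7/2, 9/2, 1391/120, 65/3, 260641/5040, 441/4, 93945599/362880, …
ICs: h(0) = 0, h′(0) = 1, h′′(0) = 2, h′′′(0) = 21.

f: a_k = -1, 0, 1/2, 0, -1/24, 0, 1/720, 0, -1/40320, 0, …
g: a_k = 2, 2, 10, 18, 58, 130, 362, 882, 2330, 5858, …
L₀ := lclm(L_f,L_g); ord L₀ ≤ 2+1.
∫: right-multiply L₀ by Dx.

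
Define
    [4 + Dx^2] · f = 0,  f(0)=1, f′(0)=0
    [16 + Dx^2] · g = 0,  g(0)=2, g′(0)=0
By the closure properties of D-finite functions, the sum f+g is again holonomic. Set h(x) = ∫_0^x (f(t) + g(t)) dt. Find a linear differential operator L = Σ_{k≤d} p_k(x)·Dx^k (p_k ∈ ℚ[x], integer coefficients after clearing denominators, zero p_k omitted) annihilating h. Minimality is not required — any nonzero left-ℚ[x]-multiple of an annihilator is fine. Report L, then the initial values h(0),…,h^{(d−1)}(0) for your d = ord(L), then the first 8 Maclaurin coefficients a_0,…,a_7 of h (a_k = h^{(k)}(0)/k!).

f: a_k = 1, 0, -2, 0, 2/3, 0, -4/45, 0, …
g: a_k = 2, 0, -16, 0, 64/3, 0, -512/45, 0, …
f+g: L₀ = lclm(L_f,L_g), ord ≤ 2+2.
∫: right-multiply L₀ by Dx.
L = 64·Dx + 20·Dx^3 + Dx^5  (order 5).
h: a_k = 0, 3, 0, -6, 0, 22/5, 0, -172/105, …
ICs: h(0) = 0, h′(0) = 3, h′′(0) = 0, h′′′(0) = -36, h′′′′(0) = 0.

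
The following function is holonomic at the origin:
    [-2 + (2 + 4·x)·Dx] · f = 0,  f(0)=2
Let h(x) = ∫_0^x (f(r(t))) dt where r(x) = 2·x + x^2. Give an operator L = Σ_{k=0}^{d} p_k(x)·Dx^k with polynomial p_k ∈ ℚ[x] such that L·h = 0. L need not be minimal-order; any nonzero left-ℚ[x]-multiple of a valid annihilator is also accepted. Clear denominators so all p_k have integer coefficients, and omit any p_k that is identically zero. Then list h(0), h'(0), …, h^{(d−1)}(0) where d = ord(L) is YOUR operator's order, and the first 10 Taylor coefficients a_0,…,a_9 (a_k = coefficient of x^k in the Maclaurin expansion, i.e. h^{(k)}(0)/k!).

f: a_k = 2, 2, -1, 1, -5/4, 7/4, -21/8, 33/8, -429/64, 715/64, …
h₀=f(r): pull back L_f along r ⇒ L₀.
h=∫₀ˣh₀: take L = L₀·Dx.
L = (-2 - 2·x)·Dx + (1 + 4·x + 2·x^2)·Dx^2  (order 2).
h: a_k = 0, 2, 2, -2/3, 1, -9/5, 11/3, -57/7, 77/4, -1717/36, …
ICs: h(0) = 0, h′(0) = 2.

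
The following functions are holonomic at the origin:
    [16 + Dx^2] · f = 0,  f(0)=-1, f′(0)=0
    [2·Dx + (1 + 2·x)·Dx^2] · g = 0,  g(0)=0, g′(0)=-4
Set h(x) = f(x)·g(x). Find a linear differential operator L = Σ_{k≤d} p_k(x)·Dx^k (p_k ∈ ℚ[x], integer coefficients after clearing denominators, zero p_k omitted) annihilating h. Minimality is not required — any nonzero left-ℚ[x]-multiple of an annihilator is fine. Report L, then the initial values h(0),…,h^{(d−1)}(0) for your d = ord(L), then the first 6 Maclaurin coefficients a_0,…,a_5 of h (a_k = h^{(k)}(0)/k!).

L = (2688 + 27648·x + 93184·x^2 + 131072·x^3 + 65536·x^4) + (896 + 5888·x + 12288·x^2 + 8192·x^3)·Dx + (408 + 3712·x + 11904·x^2 + 16384·x^3 + 8192·x^4)·Dx^2 + (56 + 368·x + 768·x^2 + 512·x^3)·Dx^3 + (15 + 124·x + 380·x^2 + 512·x^3 + 256·x^4)·Dx^4  (order 4).
h: a_k = 0, 4, -4, -80/3, 24, 64/5, …
ICs: h(0) = 0, h′(0) = 4, h′′(0) = -8, h′′′(0) = -160.

f: a_k = -1, 0, 8, 0, -32/3, 0, …
g: a_k = 0, -4, 4, -16/3, 8, -64/5, …
f·g: L₀ = L_f ⊗_s L_g, ord ≤ 2·2.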